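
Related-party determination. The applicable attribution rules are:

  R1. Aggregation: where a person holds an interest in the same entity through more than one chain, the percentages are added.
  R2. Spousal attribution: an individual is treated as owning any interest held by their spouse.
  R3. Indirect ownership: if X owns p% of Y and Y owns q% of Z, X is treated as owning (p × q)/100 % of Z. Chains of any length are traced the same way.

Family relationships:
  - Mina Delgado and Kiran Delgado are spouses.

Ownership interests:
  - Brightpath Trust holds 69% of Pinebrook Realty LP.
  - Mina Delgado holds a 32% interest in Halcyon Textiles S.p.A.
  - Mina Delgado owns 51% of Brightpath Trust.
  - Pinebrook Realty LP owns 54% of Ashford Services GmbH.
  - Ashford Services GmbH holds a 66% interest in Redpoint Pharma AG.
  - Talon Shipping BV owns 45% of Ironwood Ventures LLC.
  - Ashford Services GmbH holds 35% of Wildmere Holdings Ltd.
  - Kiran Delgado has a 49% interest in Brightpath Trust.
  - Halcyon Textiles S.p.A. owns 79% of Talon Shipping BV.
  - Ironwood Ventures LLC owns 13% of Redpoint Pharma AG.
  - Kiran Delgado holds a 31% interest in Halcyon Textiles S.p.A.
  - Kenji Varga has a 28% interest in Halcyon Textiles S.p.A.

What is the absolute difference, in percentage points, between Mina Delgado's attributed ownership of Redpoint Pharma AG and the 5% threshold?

By spousal attribution (R2), Mina Delgado is treated as also owning Kiran Delgado's interest in Halcyon Textiles S.p.A, giving 32% + 31% = 63%.
By spousal attribution (R2), Mina Delgado is treated as also owning Kiran Delgado's interest in Brightpath Trust, giving 51% + 49% = 100%.
Chain via Halcyon Textiles S.p.A. → Talon Shipping BV → Ironwood Ventures LLC (R3): 63% × 79% × 45% × 13% = 2.911545% of Redpoint Pharma AG.
Chain via Brightpath Trust → Pinebrook Realty LP → Ashford Services GmbH (R3): 100% × 69% × 54% × 66% = 24.5916% of Redpoint Pharma AG.
Aggregating (R1): 2.911545% + 24.5916% = 27.503145%.
27.503145% exceeds the 5% threshold by 22.503145 percentage points.

22.503145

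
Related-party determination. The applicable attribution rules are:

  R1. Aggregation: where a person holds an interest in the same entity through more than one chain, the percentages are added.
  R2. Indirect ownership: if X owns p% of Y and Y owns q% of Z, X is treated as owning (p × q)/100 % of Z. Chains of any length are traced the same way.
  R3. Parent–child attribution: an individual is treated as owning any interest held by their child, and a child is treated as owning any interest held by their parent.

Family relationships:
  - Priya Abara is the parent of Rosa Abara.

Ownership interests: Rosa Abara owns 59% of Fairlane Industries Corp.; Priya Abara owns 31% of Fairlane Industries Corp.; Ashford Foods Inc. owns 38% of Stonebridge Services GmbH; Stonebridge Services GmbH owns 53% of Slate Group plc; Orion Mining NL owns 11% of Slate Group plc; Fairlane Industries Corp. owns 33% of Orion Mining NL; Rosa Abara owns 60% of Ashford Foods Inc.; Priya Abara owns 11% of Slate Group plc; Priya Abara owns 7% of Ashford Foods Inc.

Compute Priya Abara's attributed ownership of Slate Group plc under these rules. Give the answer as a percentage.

27.7608%

By parent–child attribution (R3), Priya Abara is treated as also owning Rosa Abara's interest in Fairlane Industries Corp, giving 31% + 59% = 90%.
By parent–child attribution (R3), Priya Abara is treated as also owning Rosa Abara's interest in Ashford Foods Inc, giving 7% + 60% = 67%.
Chain via Fairlane Industries Corp. → Orion Mining NL (R2): 90% × 33% × 11% = 3.267% of Slate Group plc.
Chain via Ashford Foods Inc. → Stonebridge Services GmbH (R2): 67% × 38% × 53% = 13.4938% of Slate Group plc.
Direct interest in Slate Group plc: 11%.
Aggregating (R1): 3.267% + 13.4938% + 11% = 27.7608%.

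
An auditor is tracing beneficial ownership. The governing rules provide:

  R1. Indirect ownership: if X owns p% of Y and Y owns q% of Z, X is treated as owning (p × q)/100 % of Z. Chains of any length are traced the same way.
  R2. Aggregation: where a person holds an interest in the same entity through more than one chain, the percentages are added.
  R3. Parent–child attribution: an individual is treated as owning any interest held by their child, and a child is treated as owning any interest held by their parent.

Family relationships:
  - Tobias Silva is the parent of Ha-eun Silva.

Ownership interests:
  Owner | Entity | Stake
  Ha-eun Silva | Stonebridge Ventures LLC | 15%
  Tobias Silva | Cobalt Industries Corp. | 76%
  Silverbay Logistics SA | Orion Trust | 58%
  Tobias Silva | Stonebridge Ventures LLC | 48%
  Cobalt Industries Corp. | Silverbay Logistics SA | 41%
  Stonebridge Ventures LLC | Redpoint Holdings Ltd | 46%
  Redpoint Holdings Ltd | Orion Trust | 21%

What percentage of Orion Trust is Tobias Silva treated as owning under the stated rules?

By parent–child attribution (R3), Tobias Silva is treated as also owning Ha-eun Silva's interest in Stonebridge Ventures LLC, giving 48% + 15% = 63%.
Chain via Stonebridge Ventures LLC → Redpoint Holdings Ltd (R1): 63% × 46% × 21% = 6.0858% of Orion Trust.
Chain via Cobalt Industries Corp. → Silverbay Logistics SA (R1): 76% × 41% × 58% = 18.0728% of Orion Trust.
Aggregating (R2): 6.0858% + 18.0728% = 24.1586%.

24.1586%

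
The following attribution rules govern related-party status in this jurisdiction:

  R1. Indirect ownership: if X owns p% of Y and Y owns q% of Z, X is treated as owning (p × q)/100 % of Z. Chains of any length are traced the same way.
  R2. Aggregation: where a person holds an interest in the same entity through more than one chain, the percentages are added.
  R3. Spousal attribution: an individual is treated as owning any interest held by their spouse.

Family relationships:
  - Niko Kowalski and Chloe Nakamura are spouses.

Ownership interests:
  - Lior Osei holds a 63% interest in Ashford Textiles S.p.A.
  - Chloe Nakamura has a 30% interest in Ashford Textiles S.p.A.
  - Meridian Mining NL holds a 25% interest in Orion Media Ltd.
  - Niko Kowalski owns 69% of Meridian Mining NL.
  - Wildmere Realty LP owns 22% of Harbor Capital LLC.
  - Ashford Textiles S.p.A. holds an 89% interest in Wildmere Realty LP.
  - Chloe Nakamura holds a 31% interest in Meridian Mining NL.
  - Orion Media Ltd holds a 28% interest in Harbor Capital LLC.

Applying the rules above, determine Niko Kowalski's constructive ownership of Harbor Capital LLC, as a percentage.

By spousal attribution (R3), Niko Kowalski is treated as also owning Chloe Nakamura's interest in Meridian Mining NL, giving 69% + 31% = 100%.
By spousal attribution (R3), Niko Kowalski is treated as owning Chloe Nakamura's 30% interest in Ashford Textiles S.p.A.
Chain via Meridian Mining NL → Orion Media Ltd (R1): 100% × 25% × 28% = 7% of Harbor Capital LLC.
Chain via Ashford Textiles S.p.A. → Wildmere Realty LP (R1): 30% × 89% × 22% = 5.874% of Harbor Capital LLC.
Aggregating (R2): 7% + 5.874% = 12.874%.

12.874%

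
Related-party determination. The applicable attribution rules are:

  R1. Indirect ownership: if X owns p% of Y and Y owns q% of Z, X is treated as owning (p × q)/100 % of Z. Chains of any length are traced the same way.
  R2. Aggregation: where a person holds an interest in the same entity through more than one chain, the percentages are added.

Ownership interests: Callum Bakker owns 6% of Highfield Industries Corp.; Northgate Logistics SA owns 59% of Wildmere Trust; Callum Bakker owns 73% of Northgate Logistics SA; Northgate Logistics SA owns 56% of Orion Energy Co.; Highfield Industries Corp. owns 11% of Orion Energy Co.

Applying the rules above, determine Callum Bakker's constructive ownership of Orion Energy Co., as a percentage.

41.54%

Chain via Highfield Industries Corp. (R1): 6% × 11% = 0.66% of Orion Energy Co.
Chain via Northgate Logistics SA (R1): 73% × 56% = 40.88% of Orion Energy Co.
Aggregating (R2): 0.66% + 40.88% = 41.54%.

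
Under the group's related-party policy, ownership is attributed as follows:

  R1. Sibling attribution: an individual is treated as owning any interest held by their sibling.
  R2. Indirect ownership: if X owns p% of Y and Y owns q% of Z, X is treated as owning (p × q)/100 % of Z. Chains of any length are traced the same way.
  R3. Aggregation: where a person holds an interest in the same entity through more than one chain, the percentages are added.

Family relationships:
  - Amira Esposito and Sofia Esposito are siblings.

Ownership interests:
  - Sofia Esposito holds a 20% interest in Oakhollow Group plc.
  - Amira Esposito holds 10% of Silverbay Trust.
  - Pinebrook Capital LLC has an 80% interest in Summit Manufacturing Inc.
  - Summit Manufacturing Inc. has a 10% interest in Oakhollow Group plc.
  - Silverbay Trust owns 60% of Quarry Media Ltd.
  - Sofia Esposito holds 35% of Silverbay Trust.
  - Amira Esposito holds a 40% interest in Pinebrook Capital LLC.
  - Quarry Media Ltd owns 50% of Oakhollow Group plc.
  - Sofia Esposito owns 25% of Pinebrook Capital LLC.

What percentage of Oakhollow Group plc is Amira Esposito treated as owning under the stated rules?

38.7%

By sibling attribution (R1), Amira Esposito is treated as also owning Sofia Esposito's interest in Pinebrook Capital LLC, giving 40% + 25% = 65%.
By sibling attribution (R1), Amira Esposito is treated as also owning Sofia Esposito's interest in Silverbay Trust, giving 10% + 35% = 45%.
By sibling attribution (R1), Amira Esposito is treated as owning Sofia Esposito's 20% interest in Oakhollow Group plc.
Chain via Pinebrook Capital LLC → Summit Manufacturing Inc. (R2): 65% × 80% × 10% = 5.2% of Oakhollow Group plc.
Chain via Silverbay Trust → Quarry Media Ltd (R2): 45% × 60% × 50% = 13.5% of Oakhollow Group plc.
Direct interest in Oakhollow Group plc: 20%.
Aggregating (R3): 5.2% + 13.5% + 20% = 38.7%.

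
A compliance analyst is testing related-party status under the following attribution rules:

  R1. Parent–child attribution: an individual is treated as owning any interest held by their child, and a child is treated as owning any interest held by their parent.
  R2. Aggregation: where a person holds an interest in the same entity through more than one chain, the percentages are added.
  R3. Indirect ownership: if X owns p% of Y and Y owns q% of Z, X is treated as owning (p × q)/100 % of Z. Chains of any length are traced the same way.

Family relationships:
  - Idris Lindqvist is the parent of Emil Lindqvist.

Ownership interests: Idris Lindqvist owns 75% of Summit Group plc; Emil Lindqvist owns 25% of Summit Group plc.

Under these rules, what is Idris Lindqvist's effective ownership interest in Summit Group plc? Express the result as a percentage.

By parent–child attribution (R1), Idris Lindqvist is treated as also owning Emil Lindqvist's interest in Summit Group plc, giving 75% + 25% = 100%.
Direct interest in Summit Group plc: 100%.

100%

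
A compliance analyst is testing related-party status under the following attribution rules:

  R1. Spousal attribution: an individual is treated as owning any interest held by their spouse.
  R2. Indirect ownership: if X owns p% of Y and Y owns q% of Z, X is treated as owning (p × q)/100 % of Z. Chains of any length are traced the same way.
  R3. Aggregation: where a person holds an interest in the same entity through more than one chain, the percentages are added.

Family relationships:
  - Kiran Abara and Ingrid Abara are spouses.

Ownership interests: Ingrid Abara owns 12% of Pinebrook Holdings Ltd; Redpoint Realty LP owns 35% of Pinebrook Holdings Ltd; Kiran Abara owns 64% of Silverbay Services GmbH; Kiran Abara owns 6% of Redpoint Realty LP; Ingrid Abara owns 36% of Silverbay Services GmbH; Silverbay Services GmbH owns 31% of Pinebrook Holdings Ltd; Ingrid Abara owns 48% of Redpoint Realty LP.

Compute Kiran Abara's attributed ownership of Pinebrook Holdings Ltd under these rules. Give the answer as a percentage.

61.9%

By spousal attribution (R1), Kiran Abara is treated as also owning Ingrid Abara's interest in Silverbay Services GmbH, giving 64% + 36% = 100%.
By spousal attribution (R1), Kiran Abara is treated as also owning Ingrid Abara's interest in Redpoint Realty LP, giving 6% + 48% = 54%.
By spousal attribution (R1), Kiran Abara is treated as owning Ingrid Abara's 12% interest in Pinebrook Holdings Ltd.
Chain via Silverbay Services GmbH (R2): 100% × 31% = 31% of Pinebrook Holdings Ltd.
Chain via Redpoint Realty LP (R2): 54% × 35% = 18.9% of Pinebrook Holdings Ltd.
Direct interest in Pinebrook Holdings Ltd: 12%.
Aggregating (R3): 31% + 18.9% + 12% = 61.9%.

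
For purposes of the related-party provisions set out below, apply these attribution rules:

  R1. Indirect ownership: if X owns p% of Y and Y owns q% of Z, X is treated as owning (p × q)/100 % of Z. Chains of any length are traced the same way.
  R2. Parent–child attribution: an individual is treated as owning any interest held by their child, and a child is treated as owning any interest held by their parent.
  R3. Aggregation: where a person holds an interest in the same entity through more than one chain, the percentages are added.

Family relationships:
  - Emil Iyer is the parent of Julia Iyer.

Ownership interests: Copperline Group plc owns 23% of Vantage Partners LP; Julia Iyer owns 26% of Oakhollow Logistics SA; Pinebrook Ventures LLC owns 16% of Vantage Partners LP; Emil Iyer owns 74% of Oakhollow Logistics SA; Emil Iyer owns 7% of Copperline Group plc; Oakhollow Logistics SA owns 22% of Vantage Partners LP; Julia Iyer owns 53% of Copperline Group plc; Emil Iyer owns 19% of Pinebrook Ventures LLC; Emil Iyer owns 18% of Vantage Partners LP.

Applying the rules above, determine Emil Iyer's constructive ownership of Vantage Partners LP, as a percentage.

56.84%

By parent–child attribution (R2), Emil Iyer is treated as also owning Julia Iyer's interest in Oakhollow Logistics SA, giving 74% + 26% = 100%.
By parent–child attribution (R2), Emil Iyer is treated as also owning Julia Iyer's interest in Copperline Group plc, giving 7% + 53% = 60%.
Chain via Oakhollow Logistics SA (R1): 100% × 22% = 22% of Vantage Partners LP.
Chain via Copperline Group plc (R1): 60% × 23% = 13.8% of Vantage Partners LP.
Chain via Pinebrook Ventures LLC (R1): 19% × 16% = 3.04% of Vantage Partners LP.
Direct interest in Vantage Partners LP: 18%.
Aggregating (R3): 22% + 13.8% + 3.04% + 18% = 56.84%.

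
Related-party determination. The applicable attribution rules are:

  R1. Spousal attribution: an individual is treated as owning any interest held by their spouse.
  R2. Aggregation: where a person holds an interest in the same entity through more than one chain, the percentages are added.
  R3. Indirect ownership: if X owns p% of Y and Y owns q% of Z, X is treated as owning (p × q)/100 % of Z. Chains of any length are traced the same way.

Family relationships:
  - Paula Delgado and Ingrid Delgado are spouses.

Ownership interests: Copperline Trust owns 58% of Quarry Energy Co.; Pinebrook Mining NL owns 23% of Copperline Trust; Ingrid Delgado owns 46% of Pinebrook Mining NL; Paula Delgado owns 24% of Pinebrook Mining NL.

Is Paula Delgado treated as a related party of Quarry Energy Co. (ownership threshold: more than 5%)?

By spousal attribution (R1), Paula Delgado is treated as also owning Ingrid Delgado's interest in Pinebrook Mining NL, giving 24% + 46% = 70%.
Chain via Pinebrook Mining NL → Copperline Trust (R3): 70% × 23% × 58% = 9.338% of Quarry Energy Co.
9.338% exceeds the 5% threshold, so Paula is a related party to Quarry Energy Co.

Yes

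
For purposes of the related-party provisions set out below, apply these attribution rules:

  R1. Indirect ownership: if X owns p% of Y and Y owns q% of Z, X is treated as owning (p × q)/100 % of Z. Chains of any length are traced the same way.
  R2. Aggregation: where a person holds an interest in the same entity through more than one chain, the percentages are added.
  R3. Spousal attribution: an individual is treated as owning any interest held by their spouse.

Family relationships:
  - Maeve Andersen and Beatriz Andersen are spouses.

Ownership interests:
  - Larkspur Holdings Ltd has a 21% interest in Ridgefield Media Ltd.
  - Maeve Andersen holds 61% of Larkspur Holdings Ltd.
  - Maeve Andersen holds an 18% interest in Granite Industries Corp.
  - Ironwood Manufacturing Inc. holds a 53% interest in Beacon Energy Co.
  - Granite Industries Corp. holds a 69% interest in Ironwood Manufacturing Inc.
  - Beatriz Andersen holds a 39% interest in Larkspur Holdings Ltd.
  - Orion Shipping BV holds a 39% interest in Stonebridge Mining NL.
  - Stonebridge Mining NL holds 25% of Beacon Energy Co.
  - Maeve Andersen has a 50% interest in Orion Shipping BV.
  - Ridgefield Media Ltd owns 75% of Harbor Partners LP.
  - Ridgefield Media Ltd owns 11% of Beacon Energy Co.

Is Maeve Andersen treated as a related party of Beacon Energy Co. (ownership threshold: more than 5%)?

By spousal attribution (R3), Maeve Andersen is treated as also owning Beatriz Andersen's interest in Larkspur Holdings Ltd, giving 61% + 39% = 100%.
Chain via Orion Shipping BV → Stonebridge Mining NL (R1): 50% × 39% × 25% = 4.875% of Beacon Energy Co.
Chain via Larkspur Holdings Ltd → Ridgefield Media Ltd (R1): 100% × 21% × 11% = 2.31% of Beacon Energy Co.
Chain via Granite Industries Corp. → Ironwood Manufacturing Inc. (R1): 18% × 69% × 53% = 6.5826% of Beacon Energy Co.
Aggregating (R2): 4.875% + 2.31% + 6.5826% = 13.7676%.
13.7676% exceeds the 5% threshold, so Maeve is a related party to Beacon Energy Co.

Yes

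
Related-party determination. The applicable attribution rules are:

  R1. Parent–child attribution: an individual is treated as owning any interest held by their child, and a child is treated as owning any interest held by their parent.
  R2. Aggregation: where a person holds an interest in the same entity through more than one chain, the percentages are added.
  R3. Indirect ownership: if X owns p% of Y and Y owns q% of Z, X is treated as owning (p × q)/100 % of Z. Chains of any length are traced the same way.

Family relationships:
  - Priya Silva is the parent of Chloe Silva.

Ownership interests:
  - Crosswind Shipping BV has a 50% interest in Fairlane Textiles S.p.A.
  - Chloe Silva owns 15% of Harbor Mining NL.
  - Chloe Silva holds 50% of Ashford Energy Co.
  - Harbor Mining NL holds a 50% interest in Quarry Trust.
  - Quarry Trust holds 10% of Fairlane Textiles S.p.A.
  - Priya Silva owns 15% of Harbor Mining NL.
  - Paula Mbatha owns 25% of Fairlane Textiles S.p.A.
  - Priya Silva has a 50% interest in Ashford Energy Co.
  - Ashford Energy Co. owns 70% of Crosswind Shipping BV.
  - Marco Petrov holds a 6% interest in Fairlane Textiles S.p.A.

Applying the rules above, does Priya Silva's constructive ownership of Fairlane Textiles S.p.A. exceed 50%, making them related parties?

By parent–child attribution (R1), Priya Silva is treated as also owning Chloe Silva's interest in Harbor Mining NL, giving 15% + 15% = 30%.
By parent–child attribution (R1), Priya Silva is treated as also owning Chloe Silva's interest in Ashford Energy Co, giving 50% + 50% = 100%.
Chain via Harbor Mining NL → Quarry Trust (R3): 30% × 50% × 10% = 1.5% of Fairlane Textiles S.p.A.
Chain via Ashford Energy Co. → Crosswind Shipping BV (R3): 100% × 70% × 50% = 35% of Fairlane Textiles S.p.A.
Aggregating (R2): 1.5% + 35% = 36.5%.
36.5% does not exceed the 50% threshold, so Priya is not a related party to Fairlane Textiles S.p.A.

No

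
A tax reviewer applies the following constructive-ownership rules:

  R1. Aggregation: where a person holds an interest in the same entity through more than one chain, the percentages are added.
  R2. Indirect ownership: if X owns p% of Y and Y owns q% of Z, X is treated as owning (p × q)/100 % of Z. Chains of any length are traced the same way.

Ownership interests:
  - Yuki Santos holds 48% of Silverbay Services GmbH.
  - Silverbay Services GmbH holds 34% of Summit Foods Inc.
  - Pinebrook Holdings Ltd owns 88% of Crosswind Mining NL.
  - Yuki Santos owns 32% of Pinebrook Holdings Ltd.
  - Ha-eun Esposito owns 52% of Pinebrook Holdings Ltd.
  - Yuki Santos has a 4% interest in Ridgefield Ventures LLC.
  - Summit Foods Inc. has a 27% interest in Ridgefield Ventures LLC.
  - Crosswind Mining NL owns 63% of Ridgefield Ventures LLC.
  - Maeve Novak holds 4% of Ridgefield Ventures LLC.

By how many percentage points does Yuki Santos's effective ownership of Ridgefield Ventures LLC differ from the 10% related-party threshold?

16.1472

Chain via Silverbay Services GmbH → Summit Foods Inc. (R2): 48% × 34% × 27% = 4.4064% of Ridgefield Ventures LLC.
Chain via Pinebrook Holdings Ltd → Crosswind Mining NL (R2): 32% × 88% × 63% = 17.7408% of Ridgefield Ventures LLC.
Direct interest in Ridgefield Ventures LLC: 4%.
Aggregating (R1): 4.4064% + 17.7408% + 4% = 26.1472%.
26.1472% exceeds the 10% threshold by 16.1472 percentage points.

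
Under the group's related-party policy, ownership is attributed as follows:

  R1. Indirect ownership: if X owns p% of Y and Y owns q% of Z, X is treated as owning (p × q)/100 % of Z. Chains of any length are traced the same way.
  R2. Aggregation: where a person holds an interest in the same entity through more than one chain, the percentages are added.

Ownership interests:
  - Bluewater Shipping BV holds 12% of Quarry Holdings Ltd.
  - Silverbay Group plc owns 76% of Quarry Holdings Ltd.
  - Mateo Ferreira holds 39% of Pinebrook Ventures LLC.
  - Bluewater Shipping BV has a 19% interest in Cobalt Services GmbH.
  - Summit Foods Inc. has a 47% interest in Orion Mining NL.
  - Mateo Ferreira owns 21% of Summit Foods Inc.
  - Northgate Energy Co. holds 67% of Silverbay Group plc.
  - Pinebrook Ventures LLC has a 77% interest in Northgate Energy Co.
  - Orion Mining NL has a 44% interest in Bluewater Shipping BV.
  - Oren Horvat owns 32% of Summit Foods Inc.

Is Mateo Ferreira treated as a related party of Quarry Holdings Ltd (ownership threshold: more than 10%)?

Chain via Summit Foods Inc. → Orion Mining NL → Bluewater Shipping BV (R1): 21% × 47% × 44% × 12% = 0.521136% of Quarry Holdings Ltd.
Chain via Pinebrook Ventures LLC → Northgate Energy Co. → Silverbay Group plc (R1): 39% × 77% × 67% × 76% = 15.291276% of Quarry Holdings Ltd.
Aggregating (R2): 0.521136% + 15.291276% = 15.812412%.
15.812412% exceeds the 10% threshold, so Mateo is a related party to Quarry Holdings Ltd.

Yes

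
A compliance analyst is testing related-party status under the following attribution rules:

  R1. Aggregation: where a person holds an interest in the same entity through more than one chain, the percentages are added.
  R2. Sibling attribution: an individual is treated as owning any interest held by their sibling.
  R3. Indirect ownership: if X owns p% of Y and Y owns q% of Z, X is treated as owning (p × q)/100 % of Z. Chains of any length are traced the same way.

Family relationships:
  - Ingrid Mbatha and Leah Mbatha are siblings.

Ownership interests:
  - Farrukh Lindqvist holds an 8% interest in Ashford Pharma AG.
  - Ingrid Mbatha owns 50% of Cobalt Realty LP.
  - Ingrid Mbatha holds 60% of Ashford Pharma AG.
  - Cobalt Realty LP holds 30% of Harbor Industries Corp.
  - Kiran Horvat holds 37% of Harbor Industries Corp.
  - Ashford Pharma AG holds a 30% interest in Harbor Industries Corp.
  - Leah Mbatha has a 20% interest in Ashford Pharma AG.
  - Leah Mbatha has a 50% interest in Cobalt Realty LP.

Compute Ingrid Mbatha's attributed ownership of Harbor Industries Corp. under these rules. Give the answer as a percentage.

By sibling attribution (R2), Ingrid Mbatha is treated as also owning Leah Mbatha's interest in Ashford Pharma AG, giving 60% + 20% = 80%.
By sibling attribution (R2), Ingrid Mbatha is treated as also owning Leah Mbatha's interest in Cobalt Realty LP, giving 50% + 50% = 100%.
Chain via Ashford Pharma AG (R3): 80% × 30% = 24% of Harbor Industries Corp.
Chain via Cobalt Realty LP (R3): 100% × 30% = 30% of Harbor Industries Corp.
Aggregating (R1): 24% + 30% = 54%.

54%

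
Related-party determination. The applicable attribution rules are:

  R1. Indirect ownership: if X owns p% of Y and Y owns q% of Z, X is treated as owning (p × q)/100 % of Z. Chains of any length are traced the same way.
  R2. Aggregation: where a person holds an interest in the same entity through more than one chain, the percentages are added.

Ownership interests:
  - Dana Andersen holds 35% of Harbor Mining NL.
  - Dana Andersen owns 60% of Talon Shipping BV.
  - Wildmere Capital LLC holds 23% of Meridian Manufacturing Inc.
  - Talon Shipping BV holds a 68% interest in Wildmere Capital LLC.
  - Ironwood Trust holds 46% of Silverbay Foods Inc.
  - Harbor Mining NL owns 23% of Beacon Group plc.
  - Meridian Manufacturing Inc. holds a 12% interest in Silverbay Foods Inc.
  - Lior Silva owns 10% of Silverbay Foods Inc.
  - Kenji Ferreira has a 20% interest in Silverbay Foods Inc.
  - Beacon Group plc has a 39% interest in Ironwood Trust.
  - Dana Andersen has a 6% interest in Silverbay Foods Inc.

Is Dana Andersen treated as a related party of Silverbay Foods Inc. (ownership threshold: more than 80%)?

No

Chain via Harbor Mining NL → Beacon Group plc → Ironwood Trust (R1): 35% × 23% × 39% × 46% = 1.44417% of Silverbay Foods Inc.
Chain via Talon Shipping BV → Wildmere Capital LLC → Meridian Manufacturing Inc. (R1): 60% × 68% × 23% × 12% = 1.12608% of Silverbay Foods Inc.
Direct interest in Silverbay Foods Inc: 6%.
Aggregating (R2): 1.44417% + 1.12608% + 6% = 8.57025%.
8.57025% does not exceed the 80% threshold, so Dana is not a related party to Silverbay Foods Inc.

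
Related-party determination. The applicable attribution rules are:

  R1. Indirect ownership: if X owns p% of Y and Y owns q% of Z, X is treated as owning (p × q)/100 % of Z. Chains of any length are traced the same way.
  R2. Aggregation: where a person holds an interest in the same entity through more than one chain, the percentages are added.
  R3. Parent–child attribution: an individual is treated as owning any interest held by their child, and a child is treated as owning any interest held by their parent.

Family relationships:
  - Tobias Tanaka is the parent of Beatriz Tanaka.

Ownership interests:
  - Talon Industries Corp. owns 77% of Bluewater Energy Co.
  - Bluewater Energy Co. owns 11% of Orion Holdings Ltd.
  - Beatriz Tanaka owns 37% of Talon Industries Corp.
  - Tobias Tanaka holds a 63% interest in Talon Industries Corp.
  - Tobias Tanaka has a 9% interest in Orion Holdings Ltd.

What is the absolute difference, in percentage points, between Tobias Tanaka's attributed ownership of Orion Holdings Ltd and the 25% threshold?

By parent–child attribution (R3), Tobias Tanaka is treated as also owning Beatriz Tanaka's interest in Talon Industries Corp, giving 63% + 37% = 100%.
Chain via Talon Industries Corp. → Bluewater Energy Co. (R1): 100% × 77% × 11% = 8.47% of Orion Holdings Ltd.
Direct interest in Orion Holdings Ltd: 9%.
Aggregating (R2): 8.47% + 9% = 17.47%.
17.47% falls short of the 25% threshold by 7.53 percentage points.

7.53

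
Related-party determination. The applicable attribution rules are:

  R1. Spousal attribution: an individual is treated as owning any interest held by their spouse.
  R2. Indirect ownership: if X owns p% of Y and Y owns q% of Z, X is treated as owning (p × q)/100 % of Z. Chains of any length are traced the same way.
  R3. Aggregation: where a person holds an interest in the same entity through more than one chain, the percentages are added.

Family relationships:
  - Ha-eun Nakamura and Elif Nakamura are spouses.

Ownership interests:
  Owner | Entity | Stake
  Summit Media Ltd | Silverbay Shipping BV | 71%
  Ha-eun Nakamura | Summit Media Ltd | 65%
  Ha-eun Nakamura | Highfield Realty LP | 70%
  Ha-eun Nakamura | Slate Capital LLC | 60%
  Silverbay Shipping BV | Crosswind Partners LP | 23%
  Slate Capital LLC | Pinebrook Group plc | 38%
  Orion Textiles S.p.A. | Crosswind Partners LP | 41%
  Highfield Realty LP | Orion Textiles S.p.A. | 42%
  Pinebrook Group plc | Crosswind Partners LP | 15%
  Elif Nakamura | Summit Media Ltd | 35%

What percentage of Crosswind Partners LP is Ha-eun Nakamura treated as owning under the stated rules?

31.804%

By spousal attribution (R1), Ha-eun Nakamura is treated as also owning Elif Nakamura's interest in Summit Media Ltd, giving 65% + 35% = 100%.
Chain via Highfield Realty LP → Orion Textiles S.p.A. (R2): 70% × 42% × 41% = 12.054% of Crosswind Partners LP.
Chain via Slate Capital LLC → Pinebrook Group plc (R2): 60% × 38% × 15% = 3.42% of Crosswind Partners LP.
Chain via Summit Media Ltd → Silverbay Shipping BV (R2): 100% × 71% × 23% = 16.33% of Crosswind Partners LP.
Aggregating (R3): 12.054% + 3.42% + 16.33% = 31.804%.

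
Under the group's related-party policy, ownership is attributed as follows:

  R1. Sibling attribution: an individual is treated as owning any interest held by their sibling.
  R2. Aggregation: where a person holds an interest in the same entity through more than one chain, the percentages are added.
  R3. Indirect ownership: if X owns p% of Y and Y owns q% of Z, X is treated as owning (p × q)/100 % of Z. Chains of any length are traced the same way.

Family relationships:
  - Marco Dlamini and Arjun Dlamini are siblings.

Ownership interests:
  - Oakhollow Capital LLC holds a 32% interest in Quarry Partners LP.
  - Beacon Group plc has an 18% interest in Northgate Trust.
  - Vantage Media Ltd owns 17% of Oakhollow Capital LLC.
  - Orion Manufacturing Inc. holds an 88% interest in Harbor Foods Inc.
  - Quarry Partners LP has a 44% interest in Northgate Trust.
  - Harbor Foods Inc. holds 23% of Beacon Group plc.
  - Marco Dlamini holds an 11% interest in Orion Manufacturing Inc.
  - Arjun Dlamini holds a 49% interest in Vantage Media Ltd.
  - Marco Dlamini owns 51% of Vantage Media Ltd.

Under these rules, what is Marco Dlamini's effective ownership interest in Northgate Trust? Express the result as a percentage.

2.794352%

By sibling attribution (R1), Marco Dlamini is treated as also owning Arjun Dlamini's interest in Vantage Media Ltd, giving 51% + 49% = 100%.
Chain via Orion Manufacturing Inc. → Harbor Foods Inc. → Beacon Group plc (R3): 11% × 88% × 23% × 18% = 0.400752% of Northgate Trust.
Chain via Vantage Media Ltd → Oakhollow Capital LLC → Quarry Partners LP (R3): 100% × 17% × 32% × 44% = 2.3936% of Northgate Trust.
Aggregating (R2): 0.400752% + 2.3936% = 2.794352%.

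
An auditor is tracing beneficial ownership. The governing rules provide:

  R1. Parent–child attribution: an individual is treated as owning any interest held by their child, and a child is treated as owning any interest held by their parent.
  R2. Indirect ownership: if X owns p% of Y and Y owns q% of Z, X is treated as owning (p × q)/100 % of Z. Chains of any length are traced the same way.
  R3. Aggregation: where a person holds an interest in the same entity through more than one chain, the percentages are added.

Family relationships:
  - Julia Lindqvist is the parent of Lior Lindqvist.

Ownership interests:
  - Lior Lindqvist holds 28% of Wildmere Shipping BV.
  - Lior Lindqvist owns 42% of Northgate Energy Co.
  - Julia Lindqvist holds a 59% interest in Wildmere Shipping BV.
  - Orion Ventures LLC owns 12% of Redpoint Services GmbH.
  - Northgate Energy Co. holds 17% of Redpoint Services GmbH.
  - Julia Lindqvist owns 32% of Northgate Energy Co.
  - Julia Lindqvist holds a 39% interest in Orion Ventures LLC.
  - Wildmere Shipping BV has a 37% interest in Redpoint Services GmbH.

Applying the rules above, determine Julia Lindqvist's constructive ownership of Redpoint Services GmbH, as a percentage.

By parent–child attribution (R1), Julia Lindqvist is treated as also owning Lior Lindqvist's interest in Northgate Energy Co, giving 32% + 42% = 74%.
By parent–child attribution (R1), Julia Lindqvist is treated as also owning Lior Lindqvist's interest in Wildmere Shipping BV, giving 59% + 28% = 87%.
Chain via Northgate Energy Co. (R2): 74% × 17% = 12.58% of Redpoint Services GmbH.
Chain via Wildmere Shipping BV (R2): 87% × 37% = 32.19% of Redpoint Services GmbH.
Chain via Orion Ventures LLC (R2): 39% × 12% = 4.68% of Redpoint Services GmbH.
Aggregating (R3): 12.58% + 32.19% + 4.68% = 49.45%.

49.45%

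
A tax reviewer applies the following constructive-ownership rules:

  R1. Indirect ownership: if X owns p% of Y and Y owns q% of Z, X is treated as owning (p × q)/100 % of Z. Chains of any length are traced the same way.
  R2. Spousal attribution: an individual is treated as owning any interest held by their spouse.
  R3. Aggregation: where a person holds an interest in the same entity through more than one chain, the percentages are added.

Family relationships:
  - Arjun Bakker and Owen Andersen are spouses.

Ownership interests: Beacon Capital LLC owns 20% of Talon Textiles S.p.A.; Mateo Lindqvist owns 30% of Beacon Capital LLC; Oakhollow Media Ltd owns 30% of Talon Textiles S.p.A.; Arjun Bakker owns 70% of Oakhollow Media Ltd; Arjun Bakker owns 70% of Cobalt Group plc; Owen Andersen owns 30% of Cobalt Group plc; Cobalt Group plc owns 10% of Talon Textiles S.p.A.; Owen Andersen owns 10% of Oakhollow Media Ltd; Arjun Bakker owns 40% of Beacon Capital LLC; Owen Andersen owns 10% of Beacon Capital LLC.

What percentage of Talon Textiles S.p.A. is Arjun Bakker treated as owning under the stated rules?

By spousal attribution (R2), Arjun Bakker is treated as also owning Owen Andersen's interest in Cobalt Group plc, giving 70% + 30% = 100%.
By spousal attribution (R2), Arjun Bakker is treated as also owning Owen Andersen's interest in Oakhollow Media Ltd, giving 70% + 10% = 80%.
By spousal attribution (R2), Arjun Bakker is treated as also owning Owen Andersen's interest in Beacon Capital LLC, giving 40% + 10% = 50%.
Chain via Cobalt Group plc (R1): 100% × 10% = 10% of Talon Textiles S.p.A.
Chain via Oakhollow Media Ltd (R1): 80% × 30% = 24% of Talon Textiles S.p.A.
Chain via Beacon Capital LLC (R1): 50% × 20% = 10% of Talon Textiles S.p.A.
Aggregating (R3): 10% + 24% + 10% = 44%.

44%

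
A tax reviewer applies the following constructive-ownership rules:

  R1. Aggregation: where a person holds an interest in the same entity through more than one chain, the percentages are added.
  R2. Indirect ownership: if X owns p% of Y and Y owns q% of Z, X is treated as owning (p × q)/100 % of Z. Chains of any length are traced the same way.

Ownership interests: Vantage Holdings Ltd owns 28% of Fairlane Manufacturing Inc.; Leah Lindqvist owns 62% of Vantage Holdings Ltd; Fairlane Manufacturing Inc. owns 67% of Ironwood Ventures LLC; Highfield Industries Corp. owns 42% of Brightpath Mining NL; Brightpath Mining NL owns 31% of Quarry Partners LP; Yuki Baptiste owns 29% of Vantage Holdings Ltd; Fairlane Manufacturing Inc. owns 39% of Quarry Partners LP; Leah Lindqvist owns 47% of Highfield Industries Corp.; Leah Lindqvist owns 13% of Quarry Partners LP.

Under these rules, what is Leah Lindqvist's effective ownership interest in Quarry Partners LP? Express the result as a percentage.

25.8898%

Chain via Vantage Holdings Ltd → Fairlane Manufacturing Inc. (R2): 62% × 28% × 39% = 6.7704% of Quarry Partners LP.
Chain via Highfield Industries Corp. → Brightpath Mining NL (R2): 47% × 42% × 31% = 6.1194% of Quarry Partners LP.
Direct interest in Quarry Partners LP: 13%.
Aggregating (R1): 6.7704% + 6.1194% + 13% = 25.8898%.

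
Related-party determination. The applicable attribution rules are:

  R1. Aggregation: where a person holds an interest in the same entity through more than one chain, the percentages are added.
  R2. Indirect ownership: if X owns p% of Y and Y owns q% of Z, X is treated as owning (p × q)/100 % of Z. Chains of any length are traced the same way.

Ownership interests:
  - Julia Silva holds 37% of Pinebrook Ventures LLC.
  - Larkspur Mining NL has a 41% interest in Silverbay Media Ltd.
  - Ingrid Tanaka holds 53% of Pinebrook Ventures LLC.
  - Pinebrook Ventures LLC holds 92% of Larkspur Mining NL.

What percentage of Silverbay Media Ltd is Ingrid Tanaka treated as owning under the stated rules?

Chain via Pinebrook Ventures LLC → Larkspur Mining NL (R2): 53% × 92% × 41% = 19.9916% of Silverbay Media Ltd.

19.9916%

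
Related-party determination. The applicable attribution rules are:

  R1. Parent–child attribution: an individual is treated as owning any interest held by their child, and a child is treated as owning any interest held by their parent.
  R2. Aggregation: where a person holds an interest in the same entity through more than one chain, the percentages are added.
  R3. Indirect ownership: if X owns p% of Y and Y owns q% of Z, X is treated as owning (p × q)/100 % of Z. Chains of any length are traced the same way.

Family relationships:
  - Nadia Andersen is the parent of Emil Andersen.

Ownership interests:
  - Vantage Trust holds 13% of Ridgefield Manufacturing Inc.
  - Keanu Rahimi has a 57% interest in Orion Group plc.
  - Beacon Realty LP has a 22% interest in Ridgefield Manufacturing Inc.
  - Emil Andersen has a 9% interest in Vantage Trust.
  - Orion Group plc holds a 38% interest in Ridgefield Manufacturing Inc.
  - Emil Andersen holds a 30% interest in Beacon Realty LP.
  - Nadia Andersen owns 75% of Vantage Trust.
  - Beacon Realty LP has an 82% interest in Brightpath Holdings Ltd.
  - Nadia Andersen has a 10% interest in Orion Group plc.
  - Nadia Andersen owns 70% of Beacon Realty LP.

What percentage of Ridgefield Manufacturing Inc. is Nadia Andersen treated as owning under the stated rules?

By parent–child attribution (R1), Nadia Andersen is treated as also owning Emil Andersen's interest in Beacon Realty LP, giving 70% + 30% = 100%.
By parent–child attribution (R1), Nadia Andersen is treated as also owning Emil Andersen's interest in Vantage Trust, giving 75% + 9% = 84%.
Chain via Beacon Realty LP (R3): 100% × 22% = 22% of Ridgefield Manufacturing Inc.
Chain via Orion Group plc (R3): 10% × 38% = 3.8% of Ridgefield Manufacturing Inc.
Chain via Vantage Trust (R3): 84% × 13% = 10.92% of Ridgefield Manufacturing Inc.
Aggregating (R2): 22% + 3.8% + 10.92% = 36.72%.

36.72%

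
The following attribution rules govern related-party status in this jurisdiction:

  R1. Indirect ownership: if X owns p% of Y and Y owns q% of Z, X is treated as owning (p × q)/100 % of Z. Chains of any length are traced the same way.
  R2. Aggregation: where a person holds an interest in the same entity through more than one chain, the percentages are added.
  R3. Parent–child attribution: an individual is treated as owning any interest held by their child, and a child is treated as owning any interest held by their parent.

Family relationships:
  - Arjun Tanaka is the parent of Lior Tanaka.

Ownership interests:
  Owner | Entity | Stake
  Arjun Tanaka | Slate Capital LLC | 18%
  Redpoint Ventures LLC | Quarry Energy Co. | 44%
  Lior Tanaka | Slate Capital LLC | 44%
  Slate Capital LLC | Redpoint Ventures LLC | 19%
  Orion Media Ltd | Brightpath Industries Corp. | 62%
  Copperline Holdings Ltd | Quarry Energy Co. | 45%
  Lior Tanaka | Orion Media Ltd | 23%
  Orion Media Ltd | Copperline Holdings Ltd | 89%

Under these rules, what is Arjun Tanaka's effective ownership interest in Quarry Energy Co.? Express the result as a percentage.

By parent–child attribution (R3), Arjun Tanaka is treated as also owning Lior Tanaka's interest in Slate Capital LLC, giving 18% + 44% = 62%.
By parent–child attribution (R3), Arjun Tanaka is treated as owning Lior Tanaka's 23% interest in Orion Media Ltd.
Chain via Slate Capital LLC → Redpoint Ventures LLC (R1): 62% × 19% × 44% = 5.1832% of Quarry Energy Co.
Chain via Orion Media Ltd → Copperline Holdings Ltd (R1): 23% × 89% × 45% = 9.2115% of Quarry Energy Co.
Aggregating (R2): 5.1832% + 9.2115% = 14.3947%.

14.3947%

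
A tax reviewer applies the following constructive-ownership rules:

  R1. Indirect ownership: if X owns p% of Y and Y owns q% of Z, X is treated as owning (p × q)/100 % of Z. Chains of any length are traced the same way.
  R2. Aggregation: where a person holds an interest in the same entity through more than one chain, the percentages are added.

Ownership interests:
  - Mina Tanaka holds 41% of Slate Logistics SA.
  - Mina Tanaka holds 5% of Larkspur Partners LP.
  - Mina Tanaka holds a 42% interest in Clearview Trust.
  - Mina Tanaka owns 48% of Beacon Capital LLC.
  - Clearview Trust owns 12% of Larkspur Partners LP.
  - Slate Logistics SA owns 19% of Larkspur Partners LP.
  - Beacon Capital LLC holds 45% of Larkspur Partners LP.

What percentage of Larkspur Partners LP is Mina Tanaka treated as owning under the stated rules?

Chain via Slate Logistics SA (R1): 41% × 19% = 7.79% of Larkspur Partners LP.
Chain via Clearview Trust (R1): 42% × 12% = 5.04% of Larkspur Partners LP.
Chain via Beacon Capital LLC (R1): 48% × 45% = 21.6% of Larkspur Partners LP.
Direct interest in Larkspur Partners LP: 5%.
Aggregating (R2): 7.79% + 5.04% + 21.6% + 5% = 39.43%.

39.43%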